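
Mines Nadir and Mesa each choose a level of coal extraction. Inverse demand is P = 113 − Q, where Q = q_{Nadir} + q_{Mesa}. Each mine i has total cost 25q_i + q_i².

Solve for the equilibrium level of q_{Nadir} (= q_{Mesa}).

17.6

Mine Nadir's profit: π = q_{Nadir}(113 − (q_{Nadir} + q_{Mesa})) − 25q_{Nadir} − q_{Nadir}².
∂π/∂q_{Nadir} = 88 − 4q_{Nadir} − q_{Mesa} = 0, so q_{Nadir} = 22 − 0.25q_{Mesa}.
The game is symmetric, so in equilibrium q_{Mesa} = q_{Nadir}: the reaction function gives 1.25q_{Nadir} = 22, hence q_{Nadir} = 17.6.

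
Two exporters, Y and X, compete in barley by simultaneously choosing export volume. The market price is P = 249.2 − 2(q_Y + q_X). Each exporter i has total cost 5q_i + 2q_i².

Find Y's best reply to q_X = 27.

23.775

Exporter Y's profit: π = q_Y(249.2 − 2(q_Y + q_X)) − 5q_Y − 2q_Y².
∂π/∂q_Y = 244.2 − 8q_Y − 2q_X = 0, so q_Y = 30.525 − 0.25q_X.
At q_X = 27: q_Y = 30.525 − 0.25·27 = 23.775.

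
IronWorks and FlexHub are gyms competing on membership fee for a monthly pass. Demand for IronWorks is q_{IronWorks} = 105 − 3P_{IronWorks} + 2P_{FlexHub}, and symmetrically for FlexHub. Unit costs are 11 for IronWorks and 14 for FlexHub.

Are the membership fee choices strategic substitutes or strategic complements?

IronWorks's profit: π = (P_{IronWorks} − 11)(105 − 3P_{IronWorks} + 2P_{FlexHub}).
∂π/∂P_{IronWorks} = 138 − 6P_{IronWorks} + 2P_{FlexHub} = 0 ⇒ P_{IronWorks} = 23 + (1/3)P_{FlexHub}.
The best-response slope dP_{IronWorks}/dP_{FlexHub} = 1/3 > 0: the reaction function is upward-sloping, so the choices are strategic complements.

strategic complements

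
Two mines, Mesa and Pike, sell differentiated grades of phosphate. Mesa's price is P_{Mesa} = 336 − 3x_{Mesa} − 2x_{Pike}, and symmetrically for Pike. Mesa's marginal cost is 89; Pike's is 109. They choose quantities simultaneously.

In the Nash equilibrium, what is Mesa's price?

185.375

Mine Mesa's profit: π = x_{Mesa}(336 − 3x_{Mesa} − 2x_{Pike}) − 89x_{Mesa}.
∂π/∂x_{Mesa} = 247 − 6x_{Mesa} − 2x_{Pike} = 0 ⇒ x_{Mesa} = 247/6 − (1/3)x_{Pike}.
Similarly x_{Pike} = 227/6 − (1/3)x_{Mesa}.
Substituting the second reaction function into the first: x_{Mesa} = 247/6 − (1/3)(227/6 − (1/3)x_{Mesa}), which gives (8/9)x_{Mesa} = 257/9 ⇒ x_{Mesa} = 32.125.
Then x_{Pike} = 227/6 − (1/3)·32.125 = 27.125.
P_{Mesa} = 336 − 3·32.125 − 2·27.125 = 185.375.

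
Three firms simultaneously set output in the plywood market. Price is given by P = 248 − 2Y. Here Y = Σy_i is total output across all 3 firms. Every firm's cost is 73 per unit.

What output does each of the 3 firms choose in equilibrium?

A representative firm's profit is π_i = y_i(248 − 2Y) − 73y_i, with Y = y_i + Σ_{j≠i} y_j.
First-order condition: 175 − 4y_i − 2Σ_{j≠i} y_j = 0.
With identical firms, set every y_j = y: then 175 − 4y − 4y = 0, i.e. y = 175/8 = 21.875.

21.875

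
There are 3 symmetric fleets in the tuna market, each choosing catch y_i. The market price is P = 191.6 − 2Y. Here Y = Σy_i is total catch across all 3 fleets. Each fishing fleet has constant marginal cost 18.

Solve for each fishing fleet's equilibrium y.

21.7

A representative fishing fleet's profit is π_i = y_i(191.6 − 2Y) − 18y_i, with Y = y_i + Σ_{j≠i} y_j.
First-order condition: 173.6 − 4y_i − 2Σ_{j≠i} y_j = 0.
With identical fishing fleets, set every y_j = y: then 173.6 − 4y − 4y = 0, i.e. y = 173.6/8 = 21.7.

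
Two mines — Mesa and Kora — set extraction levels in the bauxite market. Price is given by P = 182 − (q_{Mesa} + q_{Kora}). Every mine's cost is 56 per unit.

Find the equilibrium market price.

98

Mine Mesa's profit: π = q_{Mesa}(182 − (q_{Mesa} + q_{Kora})) − 56q_{Mesa}.
∂π/∂q_{Mesa} = 126 − 2q_{Mesa} − q_{Kora} = 0, so q_{Mesa} = 63 − 0.5q_{Kora}.
By symmetry q_{Kora} = q_{Mesa}; substituting into the reaction function, 1.5q_{Mesa} = 63 and q_{Mesa} = 42.
Equilibrium price: P = 182 − 84 = 98.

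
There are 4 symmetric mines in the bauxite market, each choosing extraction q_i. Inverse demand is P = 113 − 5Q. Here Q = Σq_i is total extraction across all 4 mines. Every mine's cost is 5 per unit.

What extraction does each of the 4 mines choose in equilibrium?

4.32

A representative mine's profit is π_i = q_i(113 − 5Q) − 5q_i, with Q = q_i + Σ_{j≠i} q_j.
First-order condition: 108 − 10q_i − 5Σ_{j≠i} q_j = 0.
Imposing symmetry (q_j = q for all j) turns Σ_{j≠i} q_j into 3q, so 108 = 25q and q = 4.32.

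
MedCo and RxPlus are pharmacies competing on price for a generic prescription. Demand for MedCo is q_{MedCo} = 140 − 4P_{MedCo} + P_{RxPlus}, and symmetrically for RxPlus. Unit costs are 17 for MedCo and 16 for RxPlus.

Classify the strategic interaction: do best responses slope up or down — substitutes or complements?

strategic complements

MedCo's profit: π = (P_{MedCo} − 17)(140 − 4P_{MedCo} + P_{RxPlus}).
∂π/∂P_{MedCo} = 208 − 8P_{MedCo} + P_{RxPlus} = 0 ⇒ P_{MedCo} = 26 + 0.125P_{RxPlus}.
The best-response slope dP_{MedCo}/dP_{RxPlus} = 0.125 > 0: the reaction function is upward-sloping, so the choices are strategic complements.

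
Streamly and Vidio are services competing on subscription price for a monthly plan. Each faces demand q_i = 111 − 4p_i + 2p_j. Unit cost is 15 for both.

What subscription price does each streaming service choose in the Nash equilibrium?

28.5

Streamly's profit: π = (p_{Streamly} − 15)(111 − 4p_{Streamly} + 2p_{Vidio}).
∂π/∂p_{Streamly} = 171 − 8p_{Streamly} + 2p_{Vidio} = 0 ⇒ p_{Streamly} = 21.375 + 0.25p_{Vidio}.
By symmetry p_{Vidio} = p_{Streamly}; substituting into the reaction function, 0.75p_{Streamly} = 21.375 and p_{Streamly} = 28.5.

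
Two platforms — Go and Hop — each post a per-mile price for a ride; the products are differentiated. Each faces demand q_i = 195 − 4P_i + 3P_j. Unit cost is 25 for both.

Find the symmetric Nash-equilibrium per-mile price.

59

Go's profit: π = (P_{Go} − 25)(195 − 4P_{Go} + 3P_{Hop}).
∂π/∂P_{Go} = 295 − 8P_{Go} + 3P_{Hop} = 0 ⇒ P_{Go} = 36.875 + 0.375P_{Hop}.
By symmetry P_{Hop} = P_{Go}; substituting into the reaction function, 0.625P_{Go} = 36.875 and P_{Go} = 59.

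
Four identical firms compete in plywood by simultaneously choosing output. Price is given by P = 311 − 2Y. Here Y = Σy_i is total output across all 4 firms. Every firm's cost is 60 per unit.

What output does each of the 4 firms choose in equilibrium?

A representative firm's profit is π_i = y_i(311 − 2Y) − 60y_i, with Y = y_i + Σ_{j≠i} y_j.
First-order condition: 251 − 4y_i − 2Σ_{j≠i} y_j = 0.
In a symmetric equilibrium every firm chooses the same y, so Σ_{j≠i} y_j = 3y. The condition becomes 251 − 10y = 0, giving y = 251/10 = 25.1.

25.1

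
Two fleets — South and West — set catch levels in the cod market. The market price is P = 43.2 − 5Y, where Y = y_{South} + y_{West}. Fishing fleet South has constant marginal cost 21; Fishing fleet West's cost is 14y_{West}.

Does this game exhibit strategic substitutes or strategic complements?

strategic substitutes

Fishing fleet South's profit: π = y_{South}(43.2 − 5(y_{South} + y_{West})) − 21y_{South}.
∂π/∂y_{South} = 22.2 − 10y_{South} − 5y_{West} = 0, so y_{South} = 2.22 − 0.5y_{West}.
The best-response slope dy_{South}/dy_{West} = −0.5 < 0: the reaction function is downward-sloping, so the choices are strategic substitutes.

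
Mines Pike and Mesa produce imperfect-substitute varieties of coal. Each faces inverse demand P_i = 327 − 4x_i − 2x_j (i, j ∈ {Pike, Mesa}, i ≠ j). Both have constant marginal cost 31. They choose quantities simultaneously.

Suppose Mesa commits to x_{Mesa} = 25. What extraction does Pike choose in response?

Mine Pike's profit: π = x_{Pike}(327 − 4x_{Pike} − 2x_{Mesa}) − 31x_{Pike}.
∂π/∂x_{Pike} = 296 − 8x_{Pike} − 2x_{Mesa} = 0 ⇒ x_{Pike} = 37 − 0.25x_{Mesa}.
At x_{Mesa} = 25: x_{Pike} = 37 − 0.25·25 = 30.75.

30.75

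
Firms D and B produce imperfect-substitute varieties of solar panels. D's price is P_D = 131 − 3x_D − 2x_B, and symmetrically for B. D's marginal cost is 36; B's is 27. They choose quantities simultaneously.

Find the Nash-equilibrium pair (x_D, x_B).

11.3125, 13.5625

Firm D's profit: π = x_D(131 − 3x_D − 2x_B) − 36x_D.
∂π/∂x_D = 95 − 6x_D − 2x_B = 0 ⇒ x_D = 95/6 − (1/3)x_B.
Similarly x_B = 52/3 − (1/3)x_D.
Solving the two reaction functions simultaneously: (1 − (−1/3)(−1/3))x_D = 95/6 − (1/3)·(52/3), so (8/9)x_D = 181/18 and x_D = 11.3125.
Then x_B = 52/3 − (1/3)·11.3125 = 13.5625.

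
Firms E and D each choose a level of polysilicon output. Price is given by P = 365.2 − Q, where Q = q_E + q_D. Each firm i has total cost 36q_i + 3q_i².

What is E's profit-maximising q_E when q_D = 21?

Firm E's profit: π = q_E(365.2 − (q_E + q_D)) − 36q_E − 3q_E².
∂π/∂q_E = 329.2 − 8q_E − q_D = 0, so q_E = 41.15 − 0.125q_D.
At q_D = 21: q_E = 41.15 − 0.125·21 = 38.525.

38.525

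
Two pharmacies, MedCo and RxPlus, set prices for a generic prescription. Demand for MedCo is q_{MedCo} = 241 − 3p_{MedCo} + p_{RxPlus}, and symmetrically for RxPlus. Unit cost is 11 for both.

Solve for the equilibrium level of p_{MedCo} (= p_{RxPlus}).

54.8

MedCo's profit: π = (p_{MedCo} − 11)(241 − 3p_{MedCo} + p_{RxPlus}).
∂π/∂p_{MedCo} = 274 − 6p_{MedCo} + p_{RxPlus} = 0 ⇒ p_{MedCo} = 137/3 + (1/6)p_{RxPlus}.
Setting p_{MedCo} = p_{RxPlus} in the reaction function: p_{MedCo} = 137/3 + (1/6)p_{MedCo}, so p_{MedCo} = (137/3) / (5/6) = 54.8.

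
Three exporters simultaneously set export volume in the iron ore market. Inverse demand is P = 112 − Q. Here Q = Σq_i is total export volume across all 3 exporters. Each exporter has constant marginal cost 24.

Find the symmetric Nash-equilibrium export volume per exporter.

A representative exporter's profit is π_i = q_i(112 − Q) − 24q_i, with Q = q_i + Σ_{j≠i} q_j.
First-order condition: 88 − 2q_i − Σ_{j≠i} q_j = 0.
In a symmetric equilibrium every exporter chooses the same q, so Σ_{j≠i} q_j = 2q. The condition becomes 88 − 4q = 0, giving q = 88/4 = 22.

22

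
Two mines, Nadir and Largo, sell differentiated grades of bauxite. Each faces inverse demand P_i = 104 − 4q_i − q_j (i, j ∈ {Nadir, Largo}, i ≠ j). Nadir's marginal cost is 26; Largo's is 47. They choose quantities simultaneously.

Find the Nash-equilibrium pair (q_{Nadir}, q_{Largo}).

Mine Nadir's profit: π = q_{Nadir}(104 − 4q_{Nadir} − q_{Largo}) − 26q_{Nadir}.
∂π/∂q_{Nadir} = 78 − 8q_{Nadir} − q_{Largo} = 0 ⇒ q_{Nadir} = 9.75 − 0.125q_{Largo}.
Similarly q_{Largo} = 7.125 − 0.125q_{Nadir}.
Substituting the second reaction function into the first: q_{Nadir} = 9.75 − 0.125(7.125 − 0.125q_{Nadir}), which gives (63/64)q_{Nadir} = 567/64 ⇒ q_{Nadir} = 9.
Then q_{Largo} = 7.125 − 0.125·9 = 6.

9, 6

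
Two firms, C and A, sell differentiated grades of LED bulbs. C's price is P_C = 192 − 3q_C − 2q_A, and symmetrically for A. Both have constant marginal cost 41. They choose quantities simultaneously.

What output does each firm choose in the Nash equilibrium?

18.875

Firm C's profit: π = q_C(192 − 3q_C − 2q_A) − 41q_C.
∂π/∂q_C = 151 − 6q_C − 2q_A = 0 ⇒ q_C = 151/6 − (1/3)q_A.
Setting q_C = q_A in the reaction function: q_C = 151/6 − (1/3)q_C, so q_C = (151/6) / (4/3) = 18.875.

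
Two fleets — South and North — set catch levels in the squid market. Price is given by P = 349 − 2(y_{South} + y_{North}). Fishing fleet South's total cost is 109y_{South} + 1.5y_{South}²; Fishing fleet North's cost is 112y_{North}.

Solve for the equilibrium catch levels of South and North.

Fishing fleet South's profit: π = y_{South}(349 − 2(y_{South} + y_{North})) − 109y_{South} − 1.5y_{South}².
∂π/∂y_{South} = 240 − 7y_{South} − 2y_{North} = 0, so y_{South} = 240/7 − (2/7)y_{North}.
For North: ∂π/∂y_{North} = 237 − 4y_{North} − 2y_{South} = 0 ⇒ y_{North} = 59.25 − 0.5y_{South}.
Solving the two reaction functions simultaneously: (1 − (−2/7)(−0.5))y_{South} = 240/7 − (2/7)·59.25, so (6/7)y_{South} = 243/14 and y_{South} = 20.25.
Then y_{North} = 59.25 − 0.5·20.25 = 49.125.

20.25, 49.125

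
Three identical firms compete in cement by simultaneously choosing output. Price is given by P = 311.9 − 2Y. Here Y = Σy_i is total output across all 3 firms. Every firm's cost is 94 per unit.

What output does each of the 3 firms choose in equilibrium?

27.2375

A representative firm's profit is π_i = y_i(311.9 − 2Y) − 94y_i, with Y = y_i + Σ_{j≠i} y_j.
First-order condition: 217.9 − 4y_i − 2Σ_{j≠i} y_j = 0.
With identical firms, set every y_j = y: then 217.9 − 4y − 4y = 0, i.e. y = 217.9/8 = 27.2375.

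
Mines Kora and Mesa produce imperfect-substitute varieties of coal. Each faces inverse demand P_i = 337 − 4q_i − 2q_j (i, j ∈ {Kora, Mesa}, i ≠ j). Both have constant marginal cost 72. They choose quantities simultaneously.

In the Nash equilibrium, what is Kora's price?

Mine Kora's profit: π = q_{Kora}(337 − 4q_{Kora} − 2q_{Mesa}) − 72q_{Kora}.
∂π/∂q_{Kora} = 265 − 8q_{Kora} − 2q_{Mesa} = 0 ⇒ q_{Kora} = 33.125 − 0.25q_{Mesa}.
By symmetry q_{Mesa} = q_{Kora}; substituting into the reaction function, 1.25q_{Kora} = 33.125 and q_{Kora} = 26.5.
P_{Kora} = 337 − 4·26.5 − 2·26.5 = 178.

178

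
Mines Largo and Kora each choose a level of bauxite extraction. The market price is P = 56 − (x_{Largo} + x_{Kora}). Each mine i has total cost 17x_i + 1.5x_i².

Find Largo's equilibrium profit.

Mine Largo's profit: π = x_{Largo}(56 − (x_{Largo} + x_{Kora})) − 17x_{Largo} − 1.5x_{Largo}².
∂π/∂x_{Largo} = 39 − 5x_{Largo} − x_{Kora} = 0, so x_{Largo} = 7.8 − 0.2x_{Kora}.
The game is symmetric, so in equilibrium x_{Kora} = x_{Largo}: the reaction function gives 1.2x_{Largo} = 7.8, hence x_{Largo} = 6.5.
Price P = 56 − 13 = 43.
Largo's profit: (43 − 17)·6.5 − 1.5(6.5)² = 105.625.

105.625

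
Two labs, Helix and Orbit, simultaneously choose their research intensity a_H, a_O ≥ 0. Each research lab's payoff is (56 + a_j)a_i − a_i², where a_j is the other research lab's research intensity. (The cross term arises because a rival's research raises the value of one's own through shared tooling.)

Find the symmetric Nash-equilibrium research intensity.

56

Helix's payoff is (56 + a_O)a_H − a_H².
∂π/∂a_H = 56 + a_O − 2a_H = 0, so a_H = 28 + 0.5a_O.
The game is symmetric, so in equilibrium a_O = a_H: the reaction function gives 0.5a_H = 28, hence a_H = 56.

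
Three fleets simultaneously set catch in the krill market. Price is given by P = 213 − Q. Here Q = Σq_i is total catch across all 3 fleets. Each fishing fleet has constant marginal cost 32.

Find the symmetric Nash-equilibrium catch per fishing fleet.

A representative fishing fleet's profit is π_i = q_i(213 − Q) − 32q_i, with Q = q_i + Σ_{j≠i} q_j.
First-order condition: 181 − 2q_i − Σ_{j≠i} q_j = 0.
In a symmetric equilibrium every fishing fleet chooses the same q, so Σ_{j≠i} q_j = 2q. The condition becomes 181 − 4q = 0, giving q = 181/4 = 45.25.

45.25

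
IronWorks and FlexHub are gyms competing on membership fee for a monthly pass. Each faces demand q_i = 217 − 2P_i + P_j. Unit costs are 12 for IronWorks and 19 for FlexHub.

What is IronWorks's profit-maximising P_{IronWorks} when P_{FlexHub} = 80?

80.25

IronWorks's profit: π = (P_{IronWorks} − 12)(217 − 2P_{IronWorks} + P_{FlexHub}).
∂π/∂P_{IronWorks} = 241 − 4P_{IronWorks} + P_{FlexHub} = 0 ⇒ P_{IronWorks} = 60.25 + 0.25P_{FlexHub}.
At P_{FlexHub} = 80: P_{IronWorks} = 60.25 + 0.25·80 = 80.25.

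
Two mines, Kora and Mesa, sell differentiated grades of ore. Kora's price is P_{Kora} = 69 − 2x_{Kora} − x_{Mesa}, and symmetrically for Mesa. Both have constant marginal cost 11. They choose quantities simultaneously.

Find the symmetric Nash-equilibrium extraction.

Mine Kora's profit: π = x_{Kora}(69 − 2x_{Kora} − x_{Mesa}) − 11x_{Kora}.
∂π/∂x_{Kora} = 58 − 4x_{Kora} − x_{Mesa} = 0 ⇒ x_{Kora} = 14.5 − 0.25x_{Mesa}.
By symmetry x_{Mesa} = x_{Kora}; substituting into the reaction function, 1.25x_{Kora} = 14.5 and x_{Kora} = 11.6.

11.6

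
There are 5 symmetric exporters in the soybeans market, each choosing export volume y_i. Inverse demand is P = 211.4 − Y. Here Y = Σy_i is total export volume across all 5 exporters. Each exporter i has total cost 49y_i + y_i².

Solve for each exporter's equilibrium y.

A representative exporter's profit is π_i = y_i(211.4 − Y) − 49y_i − y_i², with Y = y_i + Σ_{j≠i} y_j.
First-order condition: 162.4 − 4y_i − Σ_{j≠i} y_j = 0.
With identical exporters, set every y_j = y: then 162.4 − 4y − 4y = 0, i.e. y = 162.4/8 = 20.3.

20.3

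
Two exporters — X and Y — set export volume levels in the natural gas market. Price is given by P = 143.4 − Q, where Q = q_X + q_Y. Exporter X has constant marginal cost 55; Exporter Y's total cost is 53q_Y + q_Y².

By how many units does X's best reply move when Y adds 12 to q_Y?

-6

Exporter X's profit: π = q_X(143.4 − (q_X + q_Y)) − 55q_X.
∂π/∂q_X = 88.4 − 2q_X − q_Y = 0, so q_X = 44.2 − 0.5q_Y.
The reaction-function slope is −0.5, so a 12-unit rise in q_Y moves q_X by −0.5 × 12 = −6. X's best response falls — the actions are strategic substitutes.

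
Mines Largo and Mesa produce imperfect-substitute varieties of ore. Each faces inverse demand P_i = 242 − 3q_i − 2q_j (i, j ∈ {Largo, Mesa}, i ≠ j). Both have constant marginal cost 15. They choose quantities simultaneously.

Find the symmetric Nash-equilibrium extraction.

28.375

Mine Largo's profit: π = q_{Largo}(242 − 3q_{Largo} − 2q_{Mesa}) − 15q_{Largo}.
∂π/∂q_{Largo} = 227 − 6q_{Largo} − 2q_{Mesa} = 0 ⇒ q_{Largo} = 227/6 − (1/3)q_{Mesa}.
Setting q_{Largo} = q_{Mesa} in the reaction function: q_{Largo} = 227/6 − (1/3)q_{Largo}, so q_{Largo} = (227/6) / (4/3) = 28.375.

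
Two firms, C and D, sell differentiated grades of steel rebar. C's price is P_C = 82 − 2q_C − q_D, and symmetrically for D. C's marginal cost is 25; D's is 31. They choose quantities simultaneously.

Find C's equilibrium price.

Firm C's profit: π = q_C(82 − 2q_C − q_D) − 25q_C.
∂π/∂q_C = 57 − 4q_C − q_D = 0 ⇒ q_C = 14.25 − 0.25q_D.
Similarly q_D = 12.75 − 0.25q_C.
Substituting the second reaction function into the first: q_C = 14.25 − 0.25(12.75 − 0.25q_C), which gives 0.9375q_C = 11.0625 ⇒ q_C = 11.8.
Then q_D = 12.75 − 0.25·11.8 = 9.8.
P_C = 82 − 2·11.8 − 9.8 = 48.6.

48.6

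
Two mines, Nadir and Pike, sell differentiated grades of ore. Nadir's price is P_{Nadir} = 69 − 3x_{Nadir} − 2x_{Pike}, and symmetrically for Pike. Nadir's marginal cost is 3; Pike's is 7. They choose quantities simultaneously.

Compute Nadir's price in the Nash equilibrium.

28.5

Mine Nadir's profit: π = x_{Nadir}(69 − 3x_{Nadir} − 2x_{Pike}) − 3x_{Nadir}.
∂π/∂x_{Nadir} = 66 − 6x_{Nadir} − 2x_{Pike} = 0 ⇒ x_{Nadir} = 11 − (1/3)x_{Pike}.
Similarly x_{Pike} = 31/3 − (1/3)x_{Nadir}.
Substituting the second reaction function into the first: x_{Nadir} = 11 − (1/3)(31/3 − (1/3)x_{Nadir}), which gives (8/9)x_{Nadir} = 68/9 ⇒ x_{Nadir} = 8.5.
Then x_{Pike} = 31/3 − (1/3)·8.5 = 7.5.
P_{Nadir} = 69 − 3·8.5 − 2·7.5 = 28.5.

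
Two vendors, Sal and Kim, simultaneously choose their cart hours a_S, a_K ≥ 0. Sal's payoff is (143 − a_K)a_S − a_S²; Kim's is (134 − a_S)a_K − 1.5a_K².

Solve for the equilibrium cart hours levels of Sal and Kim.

59, 25

Expanding Sal's payoff: 143a_S − a_Ka_S − a_S².
∂π/∂a_S = 143 − a_K − 2a_S = 0, so a_S = 71.5 − 0.5a_K.
Likewise for Kim: a_K = 134/3 − (1/3)a_S.
Substituting the second reaction function into the first: a_S = 71.5 − 0.5(134/3 − (1/3)a_S), which gives (5/6)a_S = 295/6 ⇒ a_S = 59.
Then a_K = 134/3 − (1/3)·59 = 25.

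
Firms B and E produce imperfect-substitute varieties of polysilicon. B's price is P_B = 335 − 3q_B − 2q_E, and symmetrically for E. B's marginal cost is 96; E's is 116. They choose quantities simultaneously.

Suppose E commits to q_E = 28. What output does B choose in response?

Firm B's profit: π = q_B(335 − 3q_B − 2q_E) − 96q_B.
∂π/∂q_B = 239 − 6q_B − 2q_E = 0 ⇒ q_B = 239/6 − (1/3)q_E.
At q_E = 28: q_B = 239/6 − (1/3)·28 = 30.5.

30.5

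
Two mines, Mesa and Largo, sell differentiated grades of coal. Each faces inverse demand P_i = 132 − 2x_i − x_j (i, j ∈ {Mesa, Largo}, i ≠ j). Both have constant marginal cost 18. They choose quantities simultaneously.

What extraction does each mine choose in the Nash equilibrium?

Mine Mesa's profit: π = x_{Mesa}(132 − 2x_{Mesa} − x_{Largo}) − 18x_{Mesa}.
∂π/∂x_{Mesa} = 114 − 4x_{Mesa} − x_{Largo} = 0 ⇒ x_{Mesa} = 28.5 − 0.25x_{Largo}.
Setting x_{Mesa} = x_{Largo} in the reaction function: x_{Mesa} = 28.5 − 0.25x_{Mesa}, so x_{Mesa} = 28.5 / 1.25 = 22.8.

22.8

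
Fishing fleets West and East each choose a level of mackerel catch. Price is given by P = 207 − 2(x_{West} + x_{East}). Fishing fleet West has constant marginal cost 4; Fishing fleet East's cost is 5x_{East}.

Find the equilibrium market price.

72

Fishing fleet West's profit: π = x_{West}(207 − 2(x_{West} + x_{East})) − 4x_{West}.
∂π/∂x_{West} = 203 − 4x_{West} − 2x_{East} = 0, so x_{West} = 50.75 − 0.5x_{East}.
By the same steps for East: x_{East} = 50.5 − 0.5x_{West}.
Solving the two reaction functions simultaneously: (1 − (−0.5)(−0.5))x_{West} = 50.75 − 0.5·50.5, so 0.75x_{West} = 25.5 and x_{West} = 34.
Then x_{East} = 50.5 − 0.5·34 = 33.5.
Equilibrium price: P = 207 − 2·67.5 = 72.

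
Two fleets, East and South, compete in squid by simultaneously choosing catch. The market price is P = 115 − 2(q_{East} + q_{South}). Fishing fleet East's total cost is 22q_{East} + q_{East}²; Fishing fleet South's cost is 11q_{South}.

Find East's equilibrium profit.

201.72

Fishing fleet East's profit: π = q_{East}(115 − 2(q_{East} + q_{South})) − 22q_{East} − q_{East}².
∂π/∂q_{East} = 93 − 6q_{East} − 2q_{South} = 0, so q_{East} = 15.5 − (1/3)q_{South}.
For South: ∂π/∂q_{South} = 104 − 4q_{South} − 2q_{East} = 0 ⇒ q_{South} = 26 − 0.5q_{East}.
Substituting the second reaction function into the first: q_{East} = 15.5 − (1/3)(26 − 0.5q_{East}), which gives (5/6)q_{East} = 41/6 ⇒ q_{East} = 8.2.
Then q_{South} = 26 − 0.5·8.2 = 21.9.
Price P = 115 − 2·30.1 = 54.8.
East's profit: (54.8 − 22)·8.2 − (8.2)² = 201.72.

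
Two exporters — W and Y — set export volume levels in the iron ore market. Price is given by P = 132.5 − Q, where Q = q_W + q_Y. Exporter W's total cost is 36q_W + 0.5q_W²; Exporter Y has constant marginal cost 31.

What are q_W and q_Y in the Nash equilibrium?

Exporter W's profit: π = q_W(132.5 − (q_W + q_Y)) − 36q_W − 0.5q_W².
∂π/∂q_W = 96.5 − 3q_W − q_Y = 0, so q_W = 193/6 − (1/3)q_Y.
For Y: ∂π/∂q_Y = 101.5 − 2q_Y − q_W = 0 ⇒ q_Y = 50.75 − 0.5q_W.
Substituting the second reaction function into the first: q_W = 193/6 − (1/3)(50.75 − 0.5q_W), which gives (5/6)q_W = 15.25 ⇒ q_W = 18.3.
Then q_Y = 50.75 − 0.5·18.3 = 41.6.

18.3, 41.6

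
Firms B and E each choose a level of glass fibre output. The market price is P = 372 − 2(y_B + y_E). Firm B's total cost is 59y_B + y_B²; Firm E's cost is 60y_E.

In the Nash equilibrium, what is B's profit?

Firm B's profit: π = y_B(372 − 2(y_B + y_E)) − 59y_B − y_B².
∂π/∂y_B = 313 − 6y_B − 2y_E = 0, so y_B = 313/6 − (1/3)y_E.
For E: ∂π/∂y_E = 312 − 4y_E − 2y_B = 0 ⇒ y_E = 78 − 0.5y_B.
Substituting the second reaction function into the first: y_B = 313/6 − (1/3)(78 − 0.5y_B), which gives (5/6)y_B = 157/6 ⇒ y_B = 31.4.
Then y_E = 78 − 0.5·31.4 = 62.3.
Price P = 372 − 2·93.7 = 184.6.
B's profit: (184.6 − 59)·31.4 − (31.4)² = 2957.88.

2957.88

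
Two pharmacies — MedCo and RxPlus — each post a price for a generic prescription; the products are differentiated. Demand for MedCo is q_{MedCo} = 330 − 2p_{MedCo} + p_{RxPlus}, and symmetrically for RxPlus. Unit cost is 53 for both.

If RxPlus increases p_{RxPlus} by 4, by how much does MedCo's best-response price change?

1

MedCo's profit: π = (p_{MedCo} − 53)(330 − 2p_{MedCo} + p_{RxPlus}).
∂π/∂p_{MedCo} = 436 − 4p_{MedCo} + p_{RxPlus} = 0 ⇒ p_{MedCo} = 109 + 0.25p_{RxPlus}.
The reaction-function slope is 0.25, so a 4-unit rise in p_{RxPlus} moves p_{MedCo} by 0.25 × 4 = 1. MedCo's best response rises — the actions are strategic complements.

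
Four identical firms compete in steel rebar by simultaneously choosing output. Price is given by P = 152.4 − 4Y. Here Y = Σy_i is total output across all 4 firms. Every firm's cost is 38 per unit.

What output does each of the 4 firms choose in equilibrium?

5.72

A representative firm's profit is π_i = y_i(152.4 − 4Y) − 38y_i, with Y = y_i + Σ_{j≠i} y_j.
First-order condition: 114.4 − 8y_i − 4Σ_{j≠i} y_j = 0.
In a symmetric equilibrium every firm chooses the same y, so Σ_{j≠i} y_j = 3y. The condition becomes 114.4 − 20y = 0, giving y = 114.4/20 = 5.72.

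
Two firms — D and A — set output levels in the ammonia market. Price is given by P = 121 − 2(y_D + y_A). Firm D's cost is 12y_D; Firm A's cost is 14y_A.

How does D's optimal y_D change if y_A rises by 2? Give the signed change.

-1

Firm D's profit: π = y_D(121 − 2(y_D + y_A)) − 12y_D.
∂π/∂y_D = 109 − 4y_D − 2y_A = 0, so y_D = 27.25 − 0.5y_A.
The reaction-function slope is −0.5, so a 2-unit rise in y_A moves y_D by −0.5 × 2 = −1. D's best response falls — the actions are strategic substitutes.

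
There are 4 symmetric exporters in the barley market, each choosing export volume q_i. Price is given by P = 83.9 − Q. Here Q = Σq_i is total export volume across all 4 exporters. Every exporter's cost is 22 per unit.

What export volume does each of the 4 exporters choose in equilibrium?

12.38

A representative exporter's profit is π_i = q_i(83.9 − Q) − 22q_i, with Q = q_i + Σ_{j≠i} q_j.
First-order condition: 61.9 − 2q_i − Σ_{j≠i} q_j = 0.
Imposing symmetry (q_j = q for all j) turns Σ_{j≠i} q_j into 3q, so 61.9 = 5q and q = 12.38.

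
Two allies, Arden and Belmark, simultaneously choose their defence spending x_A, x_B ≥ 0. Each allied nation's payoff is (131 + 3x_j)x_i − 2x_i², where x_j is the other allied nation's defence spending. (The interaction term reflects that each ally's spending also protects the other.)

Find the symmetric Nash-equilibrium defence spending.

Arden's payoff is (131 + 3x_B)x_A − 2x_A².
∂π/∂x_A = 131 + 3x_B − 4x_A = 0, so x_A = 32.75 + 0.75x_B.
The game is symmetric, so in equilibrium x_B = x_A: the reaction function gives 0.25x_A = 32.75, hence x_A = 131.

131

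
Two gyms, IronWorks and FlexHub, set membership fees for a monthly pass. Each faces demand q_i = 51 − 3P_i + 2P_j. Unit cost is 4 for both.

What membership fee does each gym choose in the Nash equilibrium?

IronWorks's profit: π = (P_{IronWorks} − 4)(51 − 3P_{IronWorks} + 2P_{FlexHub}).
∂π/∂P_{IronWorks} = 63 − 6P_{IronWorks} + 2P_{FlexHub} = 0 ⇒ P_{IronWorks} = 10.5 + (1/3)P_{FlexHub}.
Setting P_{IronWorks} = P_{FlexHub} in the reaction function: P_{IronWorks} = 10.5 + (1/3)P_{IronWorks}, so P_{IronWorks} = 10.5 / (2/3) = 15.75.

15.75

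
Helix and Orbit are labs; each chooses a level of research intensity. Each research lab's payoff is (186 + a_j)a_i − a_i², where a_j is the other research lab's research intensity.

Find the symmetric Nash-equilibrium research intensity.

Helix's payoff is (186 + a_O)a_H − a_H².
∂π/∂a_H = 186 + a_O − 2a_H = 0, so a_H = 93 + 0.5a_O.
By symmetry a_O = a_H; substituting into the reaction function, 0.5a_H = 93 and a_H = 186.

186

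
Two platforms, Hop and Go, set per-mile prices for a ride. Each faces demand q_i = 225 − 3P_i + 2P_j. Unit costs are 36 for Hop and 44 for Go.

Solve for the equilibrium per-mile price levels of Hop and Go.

84.75, 87.75

Hop's profit: π = (P_{Hop} − 36)(225 − 3P_{Hop} + 2P_{Go}).
∂π/∂P_{Hop} = 333 − 6P_{Hop} + 2P_{Go} = 0 ⇒ P_{Hop} = 55.5 + (1/3)P_{Go}.
Similarly P_{Go} = 59.5 + (1/3)P_{Hop}.
Substituting the second reaction function into the first: P_{Hop} = 55.5 + (1/3)(59.5 + (1/3)P_{Hop}), which gives (8/9)P_{Hop} = 226/3 ⇒ P_{Hop} = 84.75.
Then P_{Go} = 59.5 + (1/3)·84.75 = 87.75.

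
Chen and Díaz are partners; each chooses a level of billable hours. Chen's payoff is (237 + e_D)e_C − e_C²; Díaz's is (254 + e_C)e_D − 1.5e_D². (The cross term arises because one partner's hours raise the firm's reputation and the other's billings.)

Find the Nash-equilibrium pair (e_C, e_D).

193, 149

Expanding Chen's payoff: 237e_C + e_De_C − e_C².
∂π/∂e_C = 237 + e_D − 2e_C = 0, so e_C = 118.5 + 0.5e_D.
Likewise for Díaz: e_D = 254/3 + (1/3)e_C.
Substituting the second reaction function into the first: e_C = 118.5 + 0.5(254/3 + (1/3)e_C), which gives (5/6)e_C = 965/6 ⇒ e_C = 193.
Then e_D = 254/3 + (1/3)·193 = 149.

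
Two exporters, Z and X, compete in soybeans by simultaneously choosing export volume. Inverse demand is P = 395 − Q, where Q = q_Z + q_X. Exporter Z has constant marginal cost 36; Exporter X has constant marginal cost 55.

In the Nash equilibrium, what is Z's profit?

15876

Exporter Z's profit: π = q_Z(395 − (q_Z + q_X)) − 36q_Z.
∂π/∂q_Z = 359 − 2q_Z − q_X = 0, so q_Z = 179.5 − 0.5q_X.
By the same steps for X: q_X = 170 − 0.5q_Z.
Solving the two reaction functions simultaneously: (1 − (−0.5)(−0.5))q_Z = 179.5 − 0.5·170, so 0.75q_Z = 94.5 and q_Z = 126.
Then q_X = 170 − 0.5·126 = 107.
Price P = 395 − 233 = 162.
Z's profit: (162 − 36)·126 = 15876.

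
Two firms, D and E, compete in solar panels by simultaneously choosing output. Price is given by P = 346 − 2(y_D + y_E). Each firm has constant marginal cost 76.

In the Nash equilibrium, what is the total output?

90

Firm D's profit: π = y_D(346 − 2(y_D + y_E)) − 76y_D.
∂π/∂y_D = 270 − 4y_D − 2y_E = 0, so y_D = 67.5 − 0.5y_E.
By symmetry y_E = y_D; substituting into the reaction function, 1.5y_D = 67.5 and y_D = 45.
Total output: 45 + 45 = 90.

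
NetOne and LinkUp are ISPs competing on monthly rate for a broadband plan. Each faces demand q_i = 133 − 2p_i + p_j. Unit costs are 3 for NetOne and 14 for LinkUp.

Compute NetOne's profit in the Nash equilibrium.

4014.08

NetOne's profit: π = (p_{NetOne} − 3)(133 − 2p_{NetOne} + p_{LinkUp}).
∂π/∂p_{NetOne} = 139 − 4p_{NetOne} + p_{LinkUp} = 0 ⇒ p_{NetOne} = 34.75 + 0.25p_{LinkUp}.
Similarly p_{LinkUp} = 40.25 + 0.25p_{NetOne}.
Plugging p_{LinkUp} into NetOne's best response: p_{NetOne} = 34.75 + 0.25(40.25 + 0.25p_{NetOne}) ⇒ 0.9375p_{NetOne} = 44.8125, so p_{NetOne} = 47.8.
Then p_{LinkUp} = 40.25 + 0.25·47.8 = 52.2.
q_{NetOne} = 133 − 2·47.8 + 52.2 = 89.6.
Profit = (47.8 − 3)·89.6 = 4014.08.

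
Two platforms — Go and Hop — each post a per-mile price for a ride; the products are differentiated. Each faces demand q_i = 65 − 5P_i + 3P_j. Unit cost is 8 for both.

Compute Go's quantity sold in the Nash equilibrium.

Go's profit: π = (P_{Go} − 8)(65 − 5P_{Go} + 3P_{Hop}).
∂π/∂P_{Go} = 105 − 10P_{Go} + 3P_{Hop} = 0 ⇒ P_{Go} = 10.5 + 0.3P_{Hop}.
The game is symmetric, so in equilibrium P_{Hop} = P_{Go}: the reaction function gives 0.7P_{Go} = 10.5, hence P_{Go} = 15.
q_{Go} = 65 − 5·15 + 3·15 = 35.

35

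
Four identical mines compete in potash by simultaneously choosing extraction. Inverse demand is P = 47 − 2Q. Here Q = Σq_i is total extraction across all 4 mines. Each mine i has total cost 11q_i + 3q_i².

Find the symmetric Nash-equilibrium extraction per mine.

A representative mine's profit is π_i = q_i(47 − 2Q) − 11q_i − 3q_i², with Q = q_i + Σ_{j≠i} q_j.
First-order condition: 36 − 10q_i − 2Σ_{j≠i} q_j = 0.
In a symmetric equilibrium every mine chooses the same q, so Σ_{j≠i} q_j = 3q. The condition becomes 36 − 16q = 0, giving q = 36/16 = 2.25.

2.25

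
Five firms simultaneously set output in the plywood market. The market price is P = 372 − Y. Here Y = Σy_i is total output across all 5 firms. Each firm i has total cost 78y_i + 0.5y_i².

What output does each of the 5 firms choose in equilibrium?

A representative firm's profit is π_i = y_i(372 − Y) − 78y_i − 0.5y_i², with Y = y_i + Σ_{j≠i} y_j.
First-order condition: 294 − 3y_i − Σ_{j≠i} y_j = 0.
With identical firms, set every y_j = y: then 294 − 3y − 4y = 0, i.e. y = 294/7 = 42.

42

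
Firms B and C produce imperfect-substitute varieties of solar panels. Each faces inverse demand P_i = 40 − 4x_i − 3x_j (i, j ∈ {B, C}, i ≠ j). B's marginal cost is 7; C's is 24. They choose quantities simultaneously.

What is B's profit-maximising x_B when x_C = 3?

3

Firm B's profit: π = x_B(40 − 4x_B − 3x_C) − 7x_B.
∂π/∂x_B = 33 − 8x_B − 3x_C = 0 ⇒ x_B = 4.125 − 0.375x_C.
At x_C = 3: x_B = 4.125 − 0.375·3 = 3.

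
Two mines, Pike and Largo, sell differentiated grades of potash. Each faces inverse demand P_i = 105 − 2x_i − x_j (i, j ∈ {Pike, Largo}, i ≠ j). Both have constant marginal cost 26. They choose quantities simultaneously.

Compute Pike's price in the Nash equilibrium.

Mine Pike's profit: π = x_{Pike}(105 − 2x_{Pike} − x_{Largo}) − 26x_{Pike}.
∂π/∂x_{Pike} = 79 − 4x_{Pike} − x_{Largo} = 0 ⇒ x_{Pike} = 19.75 − 0.25x_{Largo}.
Setting x_{Pike} = x_{Largo} in the reaction function: x_{Pike} = 19.75 − 0.25x_{Pike}, so x_{Pike} = 19.75 / 1.25 = 15.8.
P_{Pike} = 105 − 2·15.8 − 15.8 = 57.6.

57.6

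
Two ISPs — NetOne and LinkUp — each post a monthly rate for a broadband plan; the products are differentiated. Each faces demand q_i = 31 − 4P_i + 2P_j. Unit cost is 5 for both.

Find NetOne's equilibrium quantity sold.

NetOne's profit: π = (P_{NetOne} − 5)(31 − 4P_{NetOne} + 2P_{LinkUp}).
∂π/∂P_{NetOne} = 51 − 8P_{NetOne} + 2P_{LinkUp} = 0 ⇒ P_{NetOne} = 6.375 + 0.25P_{LinkUp}.
By symmetry P_{LinkUp} = P_{NetOne}; substituting into the reaction function, 0.75P_{NetOne} = 6.375 and P_{NetOne} = 8.5.
q_{NetOne} = 31 − 4·8.5 + 2·8.5 = 14.

14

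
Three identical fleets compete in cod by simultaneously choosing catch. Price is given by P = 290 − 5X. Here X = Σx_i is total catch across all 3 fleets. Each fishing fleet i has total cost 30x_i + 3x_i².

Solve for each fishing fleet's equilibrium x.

A representative fishing fleet's profit is π_i = x_i(290 − 5X) − 30x_i − 3x_i², with X = x_i + Σ_{j≠i} x_j.
First-order condition: 260 − 16x_i − 5Σ_{j≠i} x_j = 0.
Imposing symmetry (x_j = x for all j) turns Σ_{j≠i} x_j into 2x, so 260 = 26x and x = 10.

10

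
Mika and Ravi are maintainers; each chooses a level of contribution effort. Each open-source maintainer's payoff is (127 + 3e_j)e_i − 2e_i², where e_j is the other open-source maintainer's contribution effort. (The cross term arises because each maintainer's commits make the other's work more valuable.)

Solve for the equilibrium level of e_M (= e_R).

Mika's payoff is (127 + 3e_R)e_M − 2e_M².
∂π/∂e_M = 127 + 3e_R − 4e_M = 0, so e_M = 31.75 + 0.75e_R.
Setting e_M = e_R in the reaction function: e_M = 31.75 + 0.75e_M, so e_M = 31.75 / 0.25 = 127.

127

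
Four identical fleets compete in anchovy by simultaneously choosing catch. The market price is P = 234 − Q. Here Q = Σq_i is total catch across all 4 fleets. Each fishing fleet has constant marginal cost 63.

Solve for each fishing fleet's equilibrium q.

A representative fishing fleet's profit is π_i = q_i(234 − Q) − 63q_i, with Q = q_i + Σ_{j≠i} q_j.
First-order condition: 171 − 2q_i − Σ_{j≠i} q_j = 0.
Imposing symmetry (q_j = q for all j) turns Σ_{j≠i} q_j into 3q, so 171 = 5q and q = 34.2.

34.2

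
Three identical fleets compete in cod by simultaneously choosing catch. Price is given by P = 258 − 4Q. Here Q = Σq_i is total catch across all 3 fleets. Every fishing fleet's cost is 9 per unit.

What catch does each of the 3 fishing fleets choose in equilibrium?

A representative fishing fleet's profit is π_i = q_i(258 − 4Q) − 9q_i, with Q = q_i + Σ_{j≠i} q_j.
First-order condition: 249 − 8q_i − 4Σ_{j≠i} q_j = 0.
Imposing symmetry (q_j = q for all j) turns Σ_{j≠i} q_j into 2q, so 249 = 16q and q = 15.5625.

15.5625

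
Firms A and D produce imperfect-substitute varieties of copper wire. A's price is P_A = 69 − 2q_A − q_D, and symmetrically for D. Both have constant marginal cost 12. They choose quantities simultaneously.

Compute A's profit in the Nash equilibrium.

259.92

Firm A's profit: π = q_A(69 − 2q_A − q_D) − 12q_A.
∂π/∂q_A = 57 − 4q_A − q_D = 0 ⇒ q_A = 14.25 − 0.25q_D.
By symmetry q_D = q_A; substituting into the reaction function, 1.25q_A = 14.25 and q_A = 11.4.
P_A = 69 − 2·11.4 − 11.4 = 34.8.
Profit = (34.8 − 12)·11.4 = 259.92.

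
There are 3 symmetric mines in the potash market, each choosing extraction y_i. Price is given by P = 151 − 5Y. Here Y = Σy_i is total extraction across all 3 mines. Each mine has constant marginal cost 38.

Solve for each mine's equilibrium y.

5.65

A representative mine's profit is π_i = y_i(151 − 5Y) − 38y_i, with Y = y_i + Σ_{j≠i} y_j.
First-order condition: 113 − 10y_i − 5Σ_{j≠i} y_j = 0.
With identical mines, set every y_j = y: then 113 − 10y − 10y = 0, i.e. y = 113/20 = 5.65.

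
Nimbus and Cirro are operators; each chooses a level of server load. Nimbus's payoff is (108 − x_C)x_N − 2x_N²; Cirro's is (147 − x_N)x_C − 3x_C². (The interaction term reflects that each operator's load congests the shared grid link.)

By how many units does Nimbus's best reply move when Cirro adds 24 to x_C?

-6

Expanding Nimbus's payoff: 108x_N − x_Cx_N − 2x_N².
∂π/∂x_N = 108 − x_C − 4x_N = 0, so x_N = 27 − 0.25x_C.
The reaction-function slope is −0.25, so a 24-unit rise in x_C moves x_N by −0.25 × 24 = −6. Nimbus's best response falls — the actions are strategic substitutes.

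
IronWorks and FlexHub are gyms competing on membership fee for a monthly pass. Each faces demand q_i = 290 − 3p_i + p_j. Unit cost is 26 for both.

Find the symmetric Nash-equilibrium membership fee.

IronWorks's profit: π = (p_{IronWorks} − 26)(290 − 3p_{IronWorks} + p_{FlexHub}).
∂π/∂p_{IronWorks} = 368 − 6p_{IronWorks} + p_{FlexHub} = 0 ⇒ p_{IronWorks} = 184/3 + (1/6)p_{FlexHub}.
The game is symmetric, so in equilibrium p_{FlexHub} = p_{IronWorks}: the reaction function gives (5/6)p_{IronWorks} = 184/3, hence p_{IronWorks} = 73.6.

73.6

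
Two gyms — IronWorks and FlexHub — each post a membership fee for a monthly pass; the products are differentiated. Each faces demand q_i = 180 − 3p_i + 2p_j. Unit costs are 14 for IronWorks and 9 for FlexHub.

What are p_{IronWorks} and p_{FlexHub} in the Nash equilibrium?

IronWorks's profit: π = (p_{IronWorks} − 14)(180 − 3p_{IronWorks} + 2p_{FlexHub}).
∂π/∂p_{IronWorks} = 222 − 6p_{IronWorks} + 2p_{FlexHub} = 0 ⇒ p_{IronWorks} = 37 + (1/3)p_{FlexHub}.
Similarly p_{FlexHub} = 34.5 + (1/3)p_{IronWorks}.
Substituting the second reaction function into the first: p_{IronWorks} = 37 + (1/3)(34.5 + (1/3)p_{IronWorks}), which gives (8/9)p_{IronWorks} = 48.5 ⇒ p_{IronWorks} = 54.5625.
Then p_{FlexHub} = 34.5 + (1/3)·54.5625 = 52.6875.

54.5625, 52.6875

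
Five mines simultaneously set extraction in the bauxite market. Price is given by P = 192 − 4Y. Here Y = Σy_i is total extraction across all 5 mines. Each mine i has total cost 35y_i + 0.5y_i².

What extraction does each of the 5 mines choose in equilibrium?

A representative mine's profit is π_i = y_i(192 − 4Y) − 35y_i − 0.5y_i², with Y = y_i + Σ_{j≠i} y_j.
First-order condition: 157 − 9y_i − 4Σ_{j≠i} y_j = 0.
In a symmetric equilibrium every mine chooses the same y, so Σ_{j≠i} y_j = 4y. The condition becomes 157 − 25y = 0, giving y = 157/25 = 6.28.

6.28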